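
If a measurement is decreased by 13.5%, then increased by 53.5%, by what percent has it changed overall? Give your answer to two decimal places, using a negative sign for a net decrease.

32.78%

A 13.5% decrease multiplies by 0.865.
Then a 53.5% increase: 0.865 × 1.535 = 1.327775.
Overall factor 1.327775, i.e. 32.78%.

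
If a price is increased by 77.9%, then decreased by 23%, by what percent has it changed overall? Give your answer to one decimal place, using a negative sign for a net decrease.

A 77.9% increase multiplies by 1.779.
Then a 23% decrease: 1.779 × 0.77 = 1.36983.
Overall factor 1.36983, i.e. 37.0%.

37.0%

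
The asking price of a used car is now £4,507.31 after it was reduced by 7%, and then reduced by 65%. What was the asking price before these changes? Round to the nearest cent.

The overall multiplier applied was 0.93 × 0.35 = 0.3255.
So the original asking price was £4,507.31 ÷ 0.3255 ≈ £13,847.34.

£13,847.34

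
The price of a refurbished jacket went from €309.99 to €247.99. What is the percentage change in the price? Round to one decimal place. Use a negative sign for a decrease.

-20.0%

Change: €247.99 − €309.99 = -€62.00.
Relative to the original: -€62.00 ÷ €309.99 ≈ -20.0%.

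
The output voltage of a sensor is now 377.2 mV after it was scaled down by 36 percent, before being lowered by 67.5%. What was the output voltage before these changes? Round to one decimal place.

Undoing the 67.5% decrease: 377.2 ÷ 0.325 ≈ 1160.615385.
Undoing the 36% decrease: 1160.615385 ÷ 0.64 ≈ 1,813.5 mV.

1,813.5 mV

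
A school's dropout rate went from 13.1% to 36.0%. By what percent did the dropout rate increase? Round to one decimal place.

The change is 36.0 − 13.1 = 22.9 percentage points.
Relative to the original 13.1%, that is 22.9 ÷ 13.1 ≈ 174.8%.
So the dropout rate rose by 174.8%.

174.8%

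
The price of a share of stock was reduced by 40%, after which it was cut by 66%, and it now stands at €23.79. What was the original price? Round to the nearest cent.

€116.62

Undoing the 66% decrease: €23.79 ÷ 0.34 ≈ €69.970588.
Undoing the 40% decrease: €69.970588 ÷ 0.6 ≈ €116.62.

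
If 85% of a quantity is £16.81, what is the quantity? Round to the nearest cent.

£19.78

£16.81 ÷ 0.85 ≈ £19.78.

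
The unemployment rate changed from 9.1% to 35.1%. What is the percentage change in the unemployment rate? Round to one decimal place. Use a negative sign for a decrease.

The change is 35.1 − 9.1 = 26.0 percentage points.
Relative to the original 9.1%, that is 26.0 ÷ 9.1 ≈ 285.7%.

285.7%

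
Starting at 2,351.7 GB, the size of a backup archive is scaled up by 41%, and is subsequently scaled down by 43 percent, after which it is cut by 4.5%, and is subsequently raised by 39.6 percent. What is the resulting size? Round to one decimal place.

2,519.8 GB

41% increase: 2,351.7 × 1.41 = 3315.897.
Apply the 43% decrease: 3315.897 × 0.57 = 1890.06129.
Apply the 4.5% decrease: 1890.06129 × 0.955 = 1805.00853195.
39.6% increase: 1805.00853195 × 1.396 = 2519.7919106022 ≈ 2,519.8.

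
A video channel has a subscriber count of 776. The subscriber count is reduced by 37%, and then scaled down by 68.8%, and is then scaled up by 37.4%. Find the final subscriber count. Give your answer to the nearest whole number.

After the 37% decrease: 776 × 0.63 = 488.88.
After the 68.8% decrease: 488.88 × 0.312 = 152.53056.
37.4% increase: 152.53056 × 1.374 = 209.57698944 ≈ 210.

210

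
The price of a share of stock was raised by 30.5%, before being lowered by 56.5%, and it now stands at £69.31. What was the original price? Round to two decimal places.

Undoing the 56.5% decrease: £69.31 ÷ 0.435 ≈ £159.333333.
Undoing the 30.5% increase: £159.333333 ÷ 1.305 ≈ £122.09.

£122.09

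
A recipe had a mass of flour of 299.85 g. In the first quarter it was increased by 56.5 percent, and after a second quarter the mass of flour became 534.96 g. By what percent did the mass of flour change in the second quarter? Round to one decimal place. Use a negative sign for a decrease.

After the first quarter: 299.85 × 1.565 = 469.26525.
Second-quarter multiplier: 534.96 ÷ 469.26525 ≈ 1.13999.
That is a change of 14.0%.

14.0%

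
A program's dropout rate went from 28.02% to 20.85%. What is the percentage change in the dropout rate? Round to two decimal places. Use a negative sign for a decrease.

The change is 20.85 − 28.02 = -7.17 percentage points.
Relative to the original 28.02%, that is -7.17 ÷ 28.02 ≈ -25.59%.

-25.59%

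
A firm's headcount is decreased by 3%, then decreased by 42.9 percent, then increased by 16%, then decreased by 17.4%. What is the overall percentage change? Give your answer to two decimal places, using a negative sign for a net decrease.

The combined multiplier is 0.97 × 0.571 × 1.16 × 0.826 = 0.5306960792.
That corresponds to a decrease of 46.93%.

-46.93%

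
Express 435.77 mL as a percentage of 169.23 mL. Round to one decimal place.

257.5%

435.77 mL ÷ 169.23 mL ≈ 257.5%.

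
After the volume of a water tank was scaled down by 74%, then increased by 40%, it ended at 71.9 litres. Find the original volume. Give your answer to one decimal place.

Undoing the 40% increase: 71.9 ÷ 1.4 ≈ 51.357143.
Undoing the 74% decrease: 51.357143 ÷ 0.26 ≈ 197.5 litres.

197.5 litres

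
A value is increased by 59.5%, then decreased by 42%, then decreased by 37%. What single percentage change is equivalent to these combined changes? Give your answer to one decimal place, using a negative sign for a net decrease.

-41.7%

A 59.5% increase multiplies by 1.595.
Then a 42% decrease: 1.595 × 0.58 = 0.9251.
Then a 37% decrease: 0.9251 × 0.63 = 0.582813.
Overall factor 0.582813, i.e. -41.7%.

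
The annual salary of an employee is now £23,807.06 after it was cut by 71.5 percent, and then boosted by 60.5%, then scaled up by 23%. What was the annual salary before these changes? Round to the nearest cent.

Undoing the 23% increase: £23,807.06 ÷ 1.23 ≈ £19355.333333.
Undoing the 60.5% increase: £19355.333333 ÷ 1.605 ≈ £12059.397715.
Undoing the 71.5% decrease: £12059.397715 ÷ 0.285 ≈ £42,313.68.

£42,313.68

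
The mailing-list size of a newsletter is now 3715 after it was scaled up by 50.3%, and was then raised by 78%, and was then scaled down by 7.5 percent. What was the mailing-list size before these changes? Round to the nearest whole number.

The overall multiplier applied was 1.503 × 1.78 × 0.925 = 2.4746895.
So the original mailing-list size was 3715 ÷ 2.4746895 ≈ 1501.

1501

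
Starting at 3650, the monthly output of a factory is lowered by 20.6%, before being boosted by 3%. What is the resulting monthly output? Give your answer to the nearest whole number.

Apply the 20.6% decrease: 3650 × 0.794 = 2898.1.
Apply the 3% increase: 2898.1 × 1.03 = 2985.043 ≈ 2985.

2985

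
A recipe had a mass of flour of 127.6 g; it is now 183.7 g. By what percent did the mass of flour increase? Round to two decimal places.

43.97%

Change: 183.7 − 127.6 = 56.1.
Relative to the original: 56.1 ÷ 127.6 ≈ 43.97%.
So the mass of flour increased by 43.97%.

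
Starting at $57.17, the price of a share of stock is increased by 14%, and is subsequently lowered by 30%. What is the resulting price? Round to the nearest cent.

$45.62

14% increase: $57.17 × 1.14 = $65.1738.
Apply the 30% decrease: $65.1738 × 0.7 = $45.62166 ≈ $45.62.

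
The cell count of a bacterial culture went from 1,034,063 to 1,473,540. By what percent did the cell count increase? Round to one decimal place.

Change: 1,473,540 − 1,034,063 = 439,477.
Relative to the original: 439,477 ÷ 1,034,063 ≈ 42.5%.
So the cell count increased by 42.5%.

42.5%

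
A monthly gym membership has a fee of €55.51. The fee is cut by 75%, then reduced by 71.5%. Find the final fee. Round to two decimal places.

Apply the 75% decrease: €55.51 × 0.25 = €13.8775.
71.5% decrease: €13.8775 × 0.285 = €3.9550875 ≈ €3.96.

€3.96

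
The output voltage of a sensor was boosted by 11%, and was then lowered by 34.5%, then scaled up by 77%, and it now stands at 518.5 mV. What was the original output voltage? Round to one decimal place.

402.9 mV

The overall multiplier applied was 1.11 × 0.655 × 1.77 = 1.2868785.
So the original output voltage was 518.5 ÷ 1.2868785 ≈ 402.9 mV.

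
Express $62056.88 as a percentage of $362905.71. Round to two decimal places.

$62056.88 ÷ $362905.71 ≈ 17.10%.

17.10%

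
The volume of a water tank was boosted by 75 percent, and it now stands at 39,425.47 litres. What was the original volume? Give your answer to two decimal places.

The overall multiplier applied was 1.75.
So the original volume was 39,425.47 ÷ 1.75 = 22,528.84 litres.

22,528.84 litres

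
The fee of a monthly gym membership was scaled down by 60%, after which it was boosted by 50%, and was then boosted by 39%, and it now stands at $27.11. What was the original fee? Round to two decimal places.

Undoing the 39% increase: $27.11 ÷ 1.39 ≈ $19.503597.
Undoing the 50% increase: $19.503597 ÷ 1.5 = $13.002398.
Undoing the 60% decrease: $13.002398 ÷ 0.4 ≈ $32.51.

$32.51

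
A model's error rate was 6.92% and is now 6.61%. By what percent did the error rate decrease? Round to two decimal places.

The change is 6.61 − 6.92 = -0.31 percentage points.
Relative to the original 6.92%, that is -0.31 ÷ 6.92 ≈ -4.48%.
So the error rate fell by 4.48%.

4.48%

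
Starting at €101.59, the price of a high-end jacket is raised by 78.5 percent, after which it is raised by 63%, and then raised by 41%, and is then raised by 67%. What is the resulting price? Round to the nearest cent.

€696.01

Apply the 78.5% increase: €101.59 × 1.785 = €181.33815.
After the 63% increase: €181.33815 × 1.63 = €295.5811845.
After the 41% increase: €295.5811845 × 1.41 = €416.769470145.
Apply the 67% increase: €416.769470145 × 1.67 = €696.00501514215 ≈ €696.01.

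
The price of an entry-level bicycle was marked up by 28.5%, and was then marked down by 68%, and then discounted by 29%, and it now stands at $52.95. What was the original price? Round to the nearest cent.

Undoing the 29% decrease: $52.95 ÷ 0.71 ≈ $74.577465.
Undoing the 68% decrease: $74.577465 ÷ 0.32 ≈ $233.054578.
Undoing the 28.5% increase: $233.054578 ÷ 1.285 ≈ $181.37.

$181.37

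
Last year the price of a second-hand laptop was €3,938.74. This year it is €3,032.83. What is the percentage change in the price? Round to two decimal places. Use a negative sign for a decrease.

-23.00%

Change: €3,032.83 − €3,938.74 = -€905.91.
Relative to the original: -€905.91 ÷ €3,938.74 ≈ -23.00%.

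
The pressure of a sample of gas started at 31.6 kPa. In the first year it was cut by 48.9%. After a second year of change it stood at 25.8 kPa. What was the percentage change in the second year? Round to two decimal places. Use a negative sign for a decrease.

59.78%

After the first year: 31.6 × 0.511 = 16.1476.
Second-year multiplier: 25.8 ÷ 16.1476 ≈ 1.597761.
That is a change of 59.78%.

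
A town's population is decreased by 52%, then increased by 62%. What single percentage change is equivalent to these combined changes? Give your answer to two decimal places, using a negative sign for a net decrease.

The combined multiplier is 0.48 × 1.62 = 0.7776.
That corresponds to a decrease of 22.24%.

-22.24%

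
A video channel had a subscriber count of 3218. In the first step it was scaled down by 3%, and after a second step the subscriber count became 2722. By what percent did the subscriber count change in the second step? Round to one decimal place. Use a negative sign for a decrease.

After the first step: 3218 × 0.97 = 3121.46.
Second-step multiplier: 2722 ÷ 3121.46 ≈ 0.87203.
That is a change of -12.8%.

-12.8%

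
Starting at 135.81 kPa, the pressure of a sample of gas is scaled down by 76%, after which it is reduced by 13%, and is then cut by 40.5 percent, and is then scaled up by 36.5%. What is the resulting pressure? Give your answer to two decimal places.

After the 76% decrease: 135.81 × 0.24 = 32.5944.
After the 13% decrease: 32.5944 × 0.87 = 28.357128.
Apply the 40.5% decrease: 28.357128 × 0.595 = 16.87249116.
After the 36.5% increase: 16.87249116 × 1.365 = 23.0309504334 ≈ 23.03.

23.03 kPa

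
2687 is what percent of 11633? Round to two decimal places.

23.10%

2687 ÷ 11633 ≈ 23.10%.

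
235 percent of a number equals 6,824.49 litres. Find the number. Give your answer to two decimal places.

2,904.04 litres

6,824.49 litres ÷ 2.35 ≈ 2,904.04 litres.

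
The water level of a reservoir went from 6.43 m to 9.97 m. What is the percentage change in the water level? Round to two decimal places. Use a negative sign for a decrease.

Change: 9.97 − 6.43 = 3.54.
Relative to the original: 3.54 ÷ 6.43 ≈ 55.05%.

55.05%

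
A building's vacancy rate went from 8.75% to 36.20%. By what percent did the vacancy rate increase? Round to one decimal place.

The change is 36.20 − 8.75 = 27.45 percentage points.
Relative to the original 8.75%, that is 27.45 ÷ 8.75 ≈ 313.7%.
So the vacancy rate rose by 313.7%.

313.7%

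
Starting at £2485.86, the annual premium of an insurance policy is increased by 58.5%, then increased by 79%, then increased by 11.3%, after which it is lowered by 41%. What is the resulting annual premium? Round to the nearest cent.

Apply the 58.5% increase: £2485.86 × 1.585 = £3940.0881.
Apply the 79% increase: £3940.0881 × 1.79 = £7052.757699.
Apply the 11.3% increase: £7052.757699 × 1.113 = £7849.719318987.
41% decrease: £7849.719318987 × 0.59 = £4631.33439820233 ≈ £4631.33.

£4631.33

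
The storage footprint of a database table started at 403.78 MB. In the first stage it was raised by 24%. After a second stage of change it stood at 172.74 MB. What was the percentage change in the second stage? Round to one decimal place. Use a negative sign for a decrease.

-65.5%

After the first stage: 403.78 × 1.24 = 500.6872.
Second-stage multiplier: 172.74 ÷ 500.6872 ≈ 0.34501.
That is a change of -65.5%.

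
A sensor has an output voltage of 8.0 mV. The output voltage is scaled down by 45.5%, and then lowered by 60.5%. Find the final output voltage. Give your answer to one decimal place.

After the 45.5% decrease: 8.0 × 0.545 = 4.36.
After the 60.5% decrease: 4.36 × 0.395 = 1.7222 ≈ 1.7.

1.7 mV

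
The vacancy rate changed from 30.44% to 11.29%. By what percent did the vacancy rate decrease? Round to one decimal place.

62.9%

The change is 11.29 − 30.44 = -19.15 percentage points.
Relative to the original 30.44%, that is -19.15 ÷ 30.44 ≈ -62.9%.
So the vacancy rate fell by 62.9%.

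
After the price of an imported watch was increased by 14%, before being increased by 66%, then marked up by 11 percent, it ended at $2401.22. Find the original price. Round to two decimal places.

$1143.13

Undoing the 11% increase: $2401.22 ÷ 1.11 ≈ $2163.261261.
Undoing the 66% increase: $2163.261261 ÷ 1.66 ≈ $1303.169434.
Undoing the 14% increase: $1303.169434 ÷ 1.14 ≈ $1143.13.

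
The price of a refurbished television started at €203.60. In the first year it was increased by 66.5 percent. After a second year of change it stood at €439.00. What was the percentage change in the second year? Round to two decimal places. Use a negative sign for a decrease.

After the first year: €203.60 × 1.665 = €338.994.
Second-year multiplier: €439.00 ÷ €338.994 ≈ 1.295008.
That is a change of 29.50%.

29.50%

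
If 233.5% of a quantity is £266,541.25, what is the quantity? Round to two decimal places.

£114,150.43

£266,541.25 ÷ 2.335 ≈ £114,150.43.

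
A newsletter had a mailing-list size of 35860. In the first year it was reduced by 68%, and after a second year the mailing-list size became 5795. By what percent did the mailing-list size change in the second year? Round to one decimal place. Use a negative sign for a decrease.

After the first year: 35860 × 0.32 = 11475.2.
Second-year multiplier: 5795 ÷ 11475.2 ≈ 0.505.
That is a change of -49.5%.

-49.5%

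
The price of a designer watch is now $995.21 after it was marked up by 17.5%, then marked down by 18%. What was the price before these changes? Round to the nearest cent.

The overall multiplier applied was 1.175 × 0.82 = 0.9635.
So the original price was $995.21 ÷ 0.9635 ≈ $1,032.91.

$1,032.91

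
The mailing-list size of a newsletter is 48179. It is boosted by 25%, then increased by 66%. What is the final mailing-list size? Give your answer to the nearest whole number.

99971

Apply the 25% increase: 48179 × 1.25 = 60223.75.
66% increase: 60223.75 × 1.66 = 99971.425 ≈ 99971.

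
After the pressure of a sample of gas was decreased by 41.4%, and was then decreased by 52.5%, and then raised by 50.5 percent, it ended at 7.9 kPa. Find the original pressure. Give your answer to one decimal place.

The overall multiplier applied was 0.586 × 0.475 × 1.505 = 0.41891675.
So the original pressure was 7.9 ÷ 0.41891675 ≈ 18.9 kPa.

18.9 kPa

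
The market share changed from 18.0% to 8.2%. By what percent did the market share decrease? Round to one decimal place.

54.4%

The change is 8.2 − 18.0 = -9.8 percentage points.
Relative to the original 18.0%, that is -9.8 ÷ 18.0 ≈ -54.4%.
So the market share fell by 54.4%.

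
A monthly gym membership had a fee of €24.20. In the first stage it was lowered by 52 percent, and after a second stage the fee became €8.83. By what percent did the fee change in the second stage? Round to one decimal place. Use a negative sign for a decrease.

-24.0%

After the first stage: €24.20 × 0.48 = €11.616.
Second-stage multiplier: €8.83 ÷ €11.616 ≈ 0.76016.
That is a change of -24.0%.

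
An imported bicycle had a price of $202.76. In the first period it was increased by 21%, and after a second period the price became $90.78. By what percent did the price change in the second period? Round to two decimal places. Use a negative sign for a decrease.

After the first period: $202.76 × 1.21 = $245.3396.
Second-period multiplier: $90.78 ÷ $245.3396 ≈ 0.370018.
That is a change of -63.00%.

-63.00%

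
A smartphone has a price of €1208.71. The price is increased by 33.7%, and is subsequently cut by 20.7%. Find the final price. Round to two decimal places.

Each change multiplies by a factor: 1.337 × 0.793 = 1.060241.
€1208.71 × 1.060241 = €1281.52389911 ≈ €1281.52.

€1281.52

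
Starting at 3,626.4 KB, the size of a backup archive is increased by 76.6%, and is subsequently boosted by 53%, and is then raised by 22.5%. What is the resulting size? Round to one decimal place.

After the 76.6% increase: 3,626.4 × 1.766 = 6404.2224.
After the 53% increase: 6404.2224 × 1.53 = 9798.460272.
Apply the 22.5% increase: 9798.460272 × 1.225 = 12003.1138332 ≈ 12,003.1.

12,003.1 KB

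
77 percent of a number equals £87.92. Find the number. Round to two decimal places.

£114.18

£87.92 ÷ 0.77 ≈ £114.18.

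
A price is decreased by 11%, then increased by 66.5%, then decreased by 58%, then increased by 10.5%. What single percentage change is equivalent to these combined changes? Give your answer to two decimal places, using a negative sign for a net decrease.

-31.23%

The combined multiplier is 0.89 × 1.665 × 0.42 × 1.105 = 0.687726585.
That corresponds to a decrease of 31.23%.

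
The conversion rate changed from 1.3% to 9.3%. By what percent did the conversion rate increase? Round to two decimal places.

615.38%

The change is 9.3 − 1.3 = 8.0 percentage points.
Relative to the original 1.3%, that is 8.0 ÷ 1.3 ≈ 615.38%.
So the conversion rate rose by 615.38%.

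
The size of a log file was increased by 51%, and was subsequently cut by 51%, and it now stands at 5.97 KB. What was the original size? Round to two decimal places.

8.07 KB

Undoing the 51% decrease: 5.97 ÷ 0.49 ≈ 12.183673.
Undoing the 51% increase: 12.183673 ÷ 1.51 ≈ 8.07 KB.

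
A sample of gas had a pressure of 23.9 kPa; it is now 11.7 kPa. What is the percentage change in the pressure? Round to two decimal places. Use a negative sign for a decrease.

Change: 11.7 − 23.9 = -12.2.
Relative to the original: -12.2 ÷ 23.9 ≈ -51.05%.

-51.05%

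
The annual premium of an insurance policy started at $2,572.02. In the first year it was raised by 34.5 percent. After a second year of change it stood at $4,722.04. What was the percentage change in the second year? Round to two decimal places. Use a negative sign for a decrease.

36.50%

After the first year: $2,572.02 × 1.345 = $3459.3669.
Second-year multiplier: $4,722.04 ÷ $3459.3669 ≈ 1.365001.
That is a change of 36.50%.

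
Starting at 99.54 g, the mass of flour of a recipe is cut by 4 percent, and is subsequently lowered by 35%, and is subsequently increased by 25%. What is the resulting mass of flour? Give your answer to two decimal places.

Each change multiplies by a factor: 0.96 × 0.65 × 1.25 = 0.78.
99.54 × 0.78 = 77.6412 ≈ 77.64.

77.64 g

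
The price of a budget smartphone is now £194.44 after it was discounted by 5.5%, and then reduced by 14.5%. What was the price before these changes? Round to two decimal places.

£240.65

Undoing the 14.5% decrease: £194.44 ÷ 0.855 ≈ £227.415205.
Undoing the 5.5% decrease: £227.415205 ÷ 0.945 ≈ £240.65.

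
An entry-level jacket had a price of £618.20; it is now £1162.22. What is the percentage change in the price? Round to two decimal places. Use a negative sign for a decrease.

88.00%

Change: £1162.22 − £618.20 = £544.02.
Relative to the original: £544.02 ÷ £618.20 ≈ 88.00%.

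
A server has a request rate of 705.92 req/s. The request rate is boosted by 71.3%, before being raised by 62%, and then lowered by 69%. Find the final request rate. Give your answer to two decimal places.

Apply the 71.3% increase: 705.92 × 1.713 = 1209.24096.
62% increase: 1209.24096 × 1.62 = 1958.9703552.
69% decrease: 1958.9703552 × 0.31 = 607.280810112 ≈ 607.28.

607.28 req/s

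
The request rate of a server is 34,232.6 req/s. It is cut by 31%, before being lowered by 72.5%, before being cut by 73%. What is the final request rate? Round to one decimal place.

Apply the 31% decrease: 34,232.6 × 0.69 = 23620.494.
72.5% decrease: 23620.494 × 0.275 = 6495.63585.
After the 73% decrease: 6495.63585 × 0.27 = 1753.8216795 ≈ 1,753.8.

1,753.8 req/s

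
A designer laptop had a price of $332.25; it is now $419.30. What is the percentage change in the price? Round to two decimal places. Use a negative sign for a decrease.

26.20%

Change: $419.30 − $332.25 = $87.05.
Relative to the original: $87.05 ÷ $332.25 ≈ 26.20%.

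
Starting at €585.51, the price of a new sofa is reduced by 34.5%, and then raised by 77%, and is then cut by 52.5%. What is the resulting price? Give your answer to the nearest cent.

Apply the 34.5% decrease: €585.51 × 0.655 = €383.50905.
77% increase: €383.50905 × 1.77 = €678.8110185.
52.5% decrease: €678.8110185 × 0.475 = €322.4352337875 ≈ €322.44.

€322.44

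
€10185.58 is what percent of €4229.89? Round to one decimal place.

€10185.58 ÷ €4229.89 ≈ 240.8%.

240.8%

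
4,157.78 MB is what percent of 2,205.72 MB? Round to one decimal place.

188.5%

4,157.78 MB ÷ 2,205.72 MB ≈ 188.5%.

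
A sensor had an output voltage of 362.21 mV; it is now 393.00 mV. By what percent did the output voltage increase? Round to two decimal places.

8.50%

Change: 393.00 − 362.21 = 30.79.
Relative to the original: 30.79 ÷ 362.21 ≈ 8.50%.
So the output voltage increased by 8.50%.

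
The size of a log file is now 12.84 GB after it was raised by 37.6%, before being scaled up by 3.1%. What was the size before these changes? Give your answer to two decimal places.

The overall multiplier applied was 1.376 × 1.031 = 1.418656.
So the original size was 12.84 ÷ 1.418656 ≈ 9.05 GB.

9.05 GB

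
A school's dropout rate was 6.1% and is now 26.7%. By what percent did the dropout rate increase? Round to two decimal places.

337.70%

The change is 26.7 − 6.1 = 20.6 percentage points.
Relative to the original 6.1%, that is 20.6 ÷ 6.1 ≈ 337.70%.
So the dropout rate rose by 337.70%.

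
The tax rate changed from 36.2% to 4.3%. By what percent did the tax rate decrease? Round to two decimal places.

The change is 4.3 − 36.2 = -31.9 percentage points.
Relative to the original 36.2%, that is -31.9 ÷ 36.2 ≈ -88.12%.
So the tax rate fell by 88.12%.

88.12%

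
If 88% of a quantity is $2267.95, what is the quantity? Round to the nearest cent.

$2267.95 ÷ 0.88 ≈ $2577.22.

$2577.22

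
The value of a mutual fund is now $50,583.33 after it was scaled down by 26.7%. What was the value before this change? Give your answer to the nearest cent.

$69,008.64

The overall multiplier applied was 0.733.
So the original value was $50,583.33 ÷ 0.733 ≈ $69,008.64.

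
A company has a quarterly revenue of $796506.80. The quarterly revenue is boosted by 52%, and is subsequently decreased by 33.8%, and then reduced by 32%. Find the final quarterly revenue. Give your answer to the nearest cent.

$545004.36

Apply the 52% increase: $796506.80 × 1.52 = $1210690.336.
33.8% decrease: $1210690.336 × 0.662 = $801477.002432.
After the 32% decrease: $801477.002432 × 0.68 = $545004.36165376 ≈ $545004.36.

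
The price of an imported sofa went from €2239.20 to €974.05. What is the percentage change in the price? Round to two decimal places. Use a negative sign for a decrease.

Change: €974.05 − €2239.20 = -€1265.15.
Relative to the original: -€1265.15 ÷ €2239.20 ≈ -56.50%.

-56.50%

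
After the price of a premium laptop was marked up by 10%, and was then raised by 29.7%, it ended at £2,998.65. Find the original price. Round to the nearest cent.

£2,101.81

The overall multiplier applied was 1.1 × 1.297 = 1.4267.
So the original price was £2,998.65 ÷ 1.4267 ≈ £2,101.81.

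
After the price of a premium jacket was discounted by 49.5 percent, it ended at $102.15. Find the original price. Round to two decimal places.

$202.28

The overall multiplier applied was 0.505.
So the original price was $102.15 ÷ 0.505 ≈ $202.28.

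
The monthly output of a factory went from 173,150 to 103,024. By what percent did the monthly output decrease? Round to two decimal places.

40.50%

Change: 103,024 − 173,150 = -70,126.
Relative to the original: -70,126 ÷ 173,150 ≈ -40.50%.
So the monthly output decreased by 40.50%.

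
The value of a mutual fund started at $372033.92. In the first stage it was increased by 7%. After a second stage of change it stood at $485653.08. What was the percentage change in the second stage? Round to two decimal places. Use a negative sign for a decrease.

After the first stage: $372033.92 × 1.07 = $398076.2944.
Second-stage multiplier: $485653.08 ÷ $398076.2944 ≈ 1.22.
That is a change of 22.00%.

22.00%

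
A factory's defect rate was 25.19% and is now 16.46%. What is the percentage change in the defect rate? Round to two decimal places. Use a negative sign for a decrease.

The change is 16.46 − 25.19 = -8.73 percentage points.
Relative to the original 25.19%, that is -8.73 ÷ 25.19 ≈ -34.66%.

-34.66%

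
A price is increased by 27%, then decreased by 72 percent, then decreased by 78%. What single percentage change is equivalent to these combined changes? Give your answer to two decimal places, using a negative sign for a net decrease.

A 27% increase multiplies by 1.27.
Then a 72% decrease: 1.27 × 0.28 = 0.3556.
Then a 78% decrease: 0.3556 × 0.22 = 0.078232.
Overall factor 0.078232, i.e. -92.18%.

-92.18%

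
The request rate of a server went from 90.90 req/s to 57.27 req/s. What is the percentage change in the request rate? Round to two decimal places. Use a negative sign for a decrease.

Change: 57.27 − 90.90 = -33.63.
Relative to the original: -33.63 ÷ 90.90 ≈ -37.00%.

-37.00%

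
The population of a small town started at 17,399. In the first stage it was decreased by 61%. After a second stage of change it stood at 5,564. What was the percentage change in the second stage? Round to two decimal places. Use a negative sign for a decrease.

-18.00%

After the first stage: 17,399 × 0.39 = 6785.61.
Second-stage multiplier: 5,564 ÷ 6785.61 ≈ 0.81997.
That is a change of -18.00%.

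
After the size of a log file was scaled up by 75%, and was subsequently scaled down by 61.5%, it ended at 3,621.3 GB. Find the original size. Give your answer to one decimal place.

5,374.8 GB

The overall multiplier applied was 1.75 × 0.385 = 0.67375.
So the original size was 3,621.3 ÷ 0.67375 ≈ 5,374.8 GB.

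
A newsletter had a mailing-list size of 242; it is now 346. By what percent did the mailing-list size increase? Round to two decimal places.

Change: 346 − 242 = 104.
Relative to the original: 104 ÷ 242 ≈ 42.98%.
So the mailing-list size increased by 42.98%.

42.98%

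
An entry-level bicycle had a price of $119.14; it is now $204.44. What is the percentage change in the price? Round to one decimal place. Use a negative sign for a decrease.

71.6%

Change: $204.44 − $119.14 = $85.30.
Relative to the original: $85.30 ÷ $119.14 ≈ 71.6%.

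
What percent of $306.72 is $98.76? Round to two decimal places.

32.20%

$98.76 ÷ $306.72 ≈ 32.20%.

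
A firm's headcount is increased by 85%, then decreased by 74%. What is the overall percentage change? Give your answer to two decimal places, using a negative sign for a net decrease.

-51.90%

The combined multiplier is 1.85 × 0.26 = 0.481.
That corresponds to a decrease of 51.90%.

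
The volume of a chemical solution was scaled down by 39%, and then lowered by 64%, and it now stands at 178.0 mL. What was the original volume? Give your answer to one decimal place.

The overall multiplier applied was 0.61 × 0.36 = 0.2196.
So the original volume was 178.0 ÷ 0.2196 ≈ 810.6 mL.

810.6 mL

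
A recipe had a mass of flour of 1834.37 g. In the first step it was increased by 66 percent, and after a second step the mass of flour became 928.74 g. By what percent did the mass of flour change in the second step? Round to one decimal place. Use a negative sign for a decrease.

-69.5%

After the first step: 1834.37 × 1.66 = 3045.0542.
Second-step multiplier: 928.74 ÷ 3045.0542 ≈ 0.305.
That is a change of -69.5%.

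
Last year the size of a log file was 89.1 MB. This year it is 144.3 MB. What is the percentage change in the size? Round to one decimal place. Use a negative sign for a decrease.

Change: 144.3 − 89.1 = 55.2.
Relative to the original: 55.2 ÷ 89.1 ≈ 62.0%.

62.0%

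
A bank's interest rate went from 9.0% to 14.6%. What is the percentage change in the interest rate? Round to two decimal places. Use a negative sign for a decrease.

62.22%

The change is 14.6 − 9.0 = 5.6 percentage points.
Relative to the original 9.0%, that is 5.6 ÷ 9.0 ≈ 62.22%.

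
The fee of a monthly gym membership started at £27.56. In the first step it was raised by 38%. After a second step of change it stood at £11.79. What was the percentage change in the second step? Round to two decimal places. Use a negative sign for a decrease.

After the first step: £27.56 × 1.38 = £38.0328.
Second-step multiplier: £11.79 ÷ £38.0328 ≈ 0.309996.
That is a change of -69.00%.

-69.00%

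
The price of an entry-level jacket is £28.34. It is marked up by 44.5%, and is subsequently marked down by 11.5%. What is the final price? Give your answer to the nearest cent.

£36.24

After the 44.5% increase: £28.34 × 1.445 = £40.9513.
11.5% decrease: £40.9513 × 0.885 = £36.2419005 ≈ £36.24.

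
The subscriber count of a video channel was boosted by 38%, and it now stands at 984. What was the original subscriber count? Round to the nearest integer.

713

The overall multiplier applied was 1.38.
So the original subscriber count was 984 ÷ 1.38 ≈ 713.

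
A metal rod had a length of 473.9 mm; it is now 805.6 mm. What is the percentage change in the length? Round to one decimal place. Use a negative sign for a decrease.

70.0%

Change: 805.6 − 473.9 = 331.7.
Relative to the original: 331.7 ÷ 473.9 ≈ 70.0%.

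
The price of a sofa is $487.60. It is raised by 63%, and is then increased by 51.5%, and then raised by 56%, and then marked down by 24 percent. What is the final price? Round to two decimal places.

$1427.59

Each change multiplies by a factor: 1.63 × 1.515 × 1.56 × 0.76 = 2.92777992.
$487.60 × 2.92777992 = $1427.585488992 ≈ $1427.59.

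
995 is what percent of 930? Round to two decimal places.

106.99%

995 ÷ 930 ≈ 106.99%.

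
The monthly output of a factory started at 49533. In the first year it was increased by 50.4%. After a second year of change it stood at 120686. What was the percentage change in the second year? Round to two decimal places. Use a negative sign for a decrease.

After the first year: 49533 × 1.504 = 74497.632.
Second-year multiplier: 120686 ÷ 74497.632 ≈ 1.619998.
That is a change of 62.00%.

62.00%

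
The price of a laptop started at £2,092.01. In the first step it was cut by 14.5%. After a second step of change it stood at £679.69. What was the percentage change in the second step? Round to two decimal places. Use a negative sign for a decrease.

After the first step: £2,092.01 × 0.855 = £1788.66855.
Second-step multiplier: £679.69 ÷ £1788.66855 ≈ 0.379998.
That is a change of -62.00%.

-62.00%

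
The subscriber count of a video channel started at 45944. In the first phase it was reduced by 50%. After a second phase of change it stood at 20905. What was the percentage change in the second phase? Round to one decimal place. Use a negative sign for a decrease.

After the first phase: 45944 × 0.5 = 22972.
Second-phase multiplier: 20905 ÷ 22972 ≈ 0.91002.
That is a change of -9.0%.

-9.0%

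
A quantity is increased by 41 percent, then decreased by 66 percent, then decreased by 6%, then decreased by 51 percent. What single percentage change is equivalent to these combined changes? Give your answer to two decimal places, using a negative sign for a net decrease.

The combined multiplier is 1.41 × 0.34 × 0.94 × 0.49 = 0.22081164.
That corresponds to a decrease of 77.92%.

-77.92%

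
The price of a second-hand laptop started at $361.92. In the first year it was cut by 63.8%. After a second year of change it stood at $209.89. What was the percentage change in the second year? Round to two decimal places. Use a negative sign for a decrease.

After the first year: $361.92 × 0.362 = $131.01504.
Second-year multiplier: $209.89 ÷ $131.01504 ≈ 1.60203.
That is a change of 60.20%.

60.20%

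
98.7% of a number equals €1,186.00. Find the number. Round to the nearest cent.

€1,201.62

€1,186.00 ÷ 0.987 ≈ €1,201.62.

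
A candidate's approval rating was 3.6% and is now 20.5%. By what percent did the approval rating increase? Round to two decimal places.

The change is 20.5 − 3.6 = 16.9 percentage points.
Relative to the original 3.6%, that is 16.9 ÷ 3.6 ≈ 469.44%.
So the approval rating rose by 469.44%.

469.44%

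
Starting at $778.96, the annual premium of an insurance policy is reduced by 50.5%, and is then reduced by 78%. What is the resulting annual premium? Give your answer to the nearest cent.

$84.83

Each change multiplies by a factor: 0.495 × 0.22 = 0.1089.
$778.96 × 0.1089 = $84.828744 ≈ $84.83.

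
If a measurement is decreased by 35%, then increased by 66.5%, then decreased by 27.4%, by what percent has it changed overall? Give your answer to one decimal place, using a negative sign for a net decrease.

-21.4%

The combined multiplier is 0.65 × 1.665 × 0.726 = 0.7857135.
That corresponds to a decrease of 21.4%.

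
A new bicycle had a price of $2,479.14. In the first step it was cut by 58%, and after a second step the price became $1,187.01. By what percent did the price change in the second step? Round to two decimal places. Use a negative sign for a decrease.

After the first step: $2,479.14 × 0.42 = $1041.2388.
Second-step multiplier: $1,187.01 ÷ $1041.2388 ≈ 1.139998.
That is a change of 14.00%.

14.00%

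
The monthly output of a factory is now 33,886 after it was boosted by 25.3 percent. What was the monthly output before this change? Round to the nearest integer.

The overall multiplier applied was 1.253.
So the original monthly output was 33,886 ÷ 1.253 ≈ 27,044.

27,044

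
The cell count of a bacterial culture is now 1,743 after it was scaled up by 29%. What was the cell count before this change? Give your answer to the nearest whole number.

The overall multiplier applied was 1.29.
So the original cell count was 1,743 ÷ 1.29 ≈ 1,351.

1,351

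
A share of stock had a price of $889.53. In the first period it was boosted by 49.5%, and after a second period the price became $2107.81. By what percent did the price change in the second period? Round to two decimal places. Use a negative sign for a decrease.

After the first period: $889.53 × 1.495 = $1329.84735.
Second-period multiplier: $2107.81 ÷ $1329.84735 ≈ 1.585001.
That is a change of 58.50%.

58.50%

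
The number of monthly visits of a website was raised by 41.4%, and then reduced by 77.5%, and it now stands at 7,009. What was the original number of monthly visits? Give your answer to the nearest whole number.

Undoing the 77.5% decrease: 7,009 ÷ 0.225 ≈ 31151.111111.
Undoing the 41.4% increase: 31151.111111 ÷ 1.414 ≈ 22,030.

22,030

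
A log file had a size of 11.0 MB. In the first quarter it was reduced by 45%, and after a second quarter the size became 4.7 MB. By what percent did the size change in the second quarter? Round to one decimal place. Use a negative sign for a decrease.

After the first quarter: 11.0 × 0.55 = 6.05.
Second-quarter multiplier: 4.7 ÷ 6.05 ≈ 0.77686.
That is a change of -22.3%.

-22.3%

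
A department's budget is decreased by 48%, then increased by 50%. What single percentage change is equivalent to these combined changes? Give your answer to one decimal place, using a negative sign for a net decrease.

-22.0%

The combined multiplier is 0.52 × 1.5 = 0.78.
That corresponds to a decrease of 22.0%.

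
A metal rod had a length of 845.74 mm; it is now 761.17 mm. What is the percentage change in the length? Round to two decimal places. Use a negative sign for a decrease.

Change: 761.17 − 845.74 = -84.57.
Relative to the original: -84.57 ÷ 845.74 ≈ -10.00%.

-10.00%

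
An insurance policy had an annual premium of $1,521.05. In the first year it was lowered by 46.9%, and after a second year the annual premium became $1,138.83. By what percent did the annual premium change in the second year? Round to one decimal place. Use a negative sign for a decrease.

41.0%

After the first year: $1,521.05 × 0.531 = $807.67755.
Second-year multiplier: $1,138.83 ÷ $807.67755 ≈ 1.41001.
That is a change of 41.0%.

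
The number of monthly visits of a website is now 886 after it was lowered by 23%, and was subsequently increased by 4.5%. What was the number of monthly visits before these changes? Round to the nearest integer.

The overall multiplier applied was 0.77 × 1.045 = 0.80465.
So the original number of monthly visits was 886 ÷ 0.80465 ≈ 1,101.

1,101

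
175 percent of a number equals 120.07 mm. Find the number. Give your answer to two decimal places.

120.07 mm ÷ 1.75 ≈ 68.61 mm.

68.61 mm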